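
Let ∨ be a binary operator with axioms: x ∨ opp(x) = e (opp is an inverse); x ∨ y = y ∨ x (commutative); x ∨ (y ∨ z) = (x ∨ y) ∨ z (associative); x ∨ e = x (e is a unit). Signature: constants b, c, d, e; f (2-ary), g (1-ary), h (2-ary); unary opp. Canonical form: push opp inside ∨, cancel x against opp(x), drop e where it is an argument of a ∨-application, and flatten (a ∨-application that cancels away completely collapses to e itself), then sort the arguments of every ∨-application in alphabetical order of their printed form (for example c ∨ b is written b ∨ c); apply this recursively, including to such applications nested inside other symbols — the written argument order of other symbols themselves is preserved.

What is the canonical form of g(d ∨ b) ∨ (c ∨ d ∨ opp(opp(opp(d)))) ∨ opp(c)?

Push opp inside:  distribute opp over ∨ and collapse double opp
Cancel inverse pairs:  c cancels; d cancels
Collect terms:  g(b ∨ d)

Answer: g(b ∨ d)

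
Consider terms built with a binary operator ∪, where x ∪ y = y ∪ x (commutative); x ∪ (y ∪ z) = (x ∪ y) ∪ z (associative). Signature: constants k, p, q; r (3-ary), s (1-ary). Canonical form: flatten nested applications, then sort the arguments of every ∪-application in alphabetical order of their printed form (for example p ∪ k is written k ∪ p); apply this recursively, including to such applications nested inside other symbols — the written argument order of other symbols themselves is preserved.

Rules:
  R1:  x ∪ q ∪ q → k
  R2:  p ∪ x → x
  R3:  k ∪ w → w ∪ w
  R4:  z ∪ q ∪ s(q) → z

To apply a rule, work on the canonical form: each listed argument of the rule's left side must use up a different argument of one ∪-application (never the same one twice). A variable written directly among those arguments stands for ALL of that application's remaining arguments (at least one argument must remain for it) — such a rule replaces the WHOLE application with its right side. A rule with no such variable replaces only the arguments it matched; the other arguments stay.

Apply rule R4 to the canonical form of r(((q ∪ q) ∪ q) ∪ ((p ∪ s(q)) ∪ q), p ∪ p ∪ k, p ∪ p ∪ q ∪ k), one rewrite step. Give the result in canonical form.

Canonical form:  r(p ∪ q ∪ q ∪ q ∪ q ∪ s(q), k ∪ p ∪ p, k ∪ p ∪ p ∪ q)
R4 matches:  uses q, s(q);  z := p ∪ q ∪ q ∪ q
Every leftover argument binds to the variable; the entire application is replaced.
Giving:  r(p ∪ q ∪ q ∪ q, k ∪ p ∪ p, k ∪ p ∪ p ∪ q)

Answer: r(p ∪ q ∪ q ∪ q, k ∪ p ∪ p, k ∪ p ∪ p ∪ q)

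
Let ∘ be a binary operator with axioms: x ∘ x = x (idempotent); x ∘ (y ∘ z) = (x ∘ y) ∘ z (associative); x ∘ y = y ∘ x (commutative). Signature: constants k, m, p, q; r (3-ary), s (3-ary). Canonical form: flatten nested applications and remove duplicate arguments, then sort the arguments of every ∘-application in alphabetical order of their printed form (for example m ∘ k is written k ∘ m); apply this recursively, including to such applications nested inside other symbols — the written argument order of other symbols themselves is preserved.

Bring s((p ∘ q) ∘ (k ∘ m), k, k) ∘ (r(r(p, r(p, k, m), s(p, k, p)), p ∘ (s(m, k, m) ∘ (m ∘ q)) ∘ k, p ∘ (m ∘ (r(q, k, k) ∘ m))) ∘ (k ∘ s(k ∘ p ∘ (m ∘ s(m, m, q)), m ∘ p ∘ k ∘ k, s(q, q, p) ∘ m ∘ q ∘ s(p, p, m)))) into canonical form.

Answer: k ∘ r(r(p, r(p, k, m), s(p, k, p)), k ∘ m ∘ p ∘ q ∘ s(m, k, m), m ∘ p ∘ r(q, k, k)) ∘ s(k ∘ m ∘ p ∘ q, k, k) ∘ s(k ∘ m ∘ p ∘ s(m, m, q), k ∘ m ∘ p, m ∘ q ∘ s(p, p, m) ∘ s(q, q, p))

Derivation:
Un-nest:  s((p ∘ q) ∘ (k ∘ m), k, k) ∘ r(r(p, r(p, k, m), s(p, k, p)), p ∘ (s(m, k, m) ∘ (m ∘ q)) ∘ k, p ∘ (m ∘ (r(q, k, k) ∘ m))) ∘ k ∘ s(k ∘ p ∘ (m ∘ s(m, m, q)), m ∘ p ∘ k ∘ k, s(q, q, p) ∘ m ∘ q ∘ s(p, p, m))
Canonicalize subterm:  s((p ∘ q) ∘ (k ∘ m), k, k)  →  s(k ∘ m ∘ p ∘ q, k, k)
Simplify inside:  r(r(p, r(p, k, m), s(p, k, p)), p ∘ (s(m, k, m) ∘ (m ∘ q)) ∘ k, p ∘ (m ∘ (r(q, k, k) ∘ m)))  →  r(r(p, r(p, k, m), s(p, k, p)), k ∘ m ∘ p ∘ q ∘ s(m, k, m), m ∘ p ∘ r(q, k, k))
Simplify inside:  s(k ∘ p ∘ (m ∘ s(m, m, q)), m ∘ p ∘ k ∘ k, s(q, q, p) ∘ m ∘ q ∘ s(p, p, m))  →  s(k ∘ m ∘ p ∘ s(m, m, q), k ∘ m ∘ p, m ∘ q ∘ s(p, p, m) ∘ s(q, q, p))
Sort:  k ∘ r(r(p, r(p, k, m), s(p, k, p)), k ∘ m ∘ p ∘ q ∘ s(m, k, m), m ∘ p ∘ r(q, k, k)) ∘ s(k ∘ m ∘ p ∘ q, k, k) ∘ s(k ∘ m ∘ p ∘ s(m, m, q), k ∘ m ∘ p, m ∘ q ∘ s(p, p, m) ∘ s(q, q, p))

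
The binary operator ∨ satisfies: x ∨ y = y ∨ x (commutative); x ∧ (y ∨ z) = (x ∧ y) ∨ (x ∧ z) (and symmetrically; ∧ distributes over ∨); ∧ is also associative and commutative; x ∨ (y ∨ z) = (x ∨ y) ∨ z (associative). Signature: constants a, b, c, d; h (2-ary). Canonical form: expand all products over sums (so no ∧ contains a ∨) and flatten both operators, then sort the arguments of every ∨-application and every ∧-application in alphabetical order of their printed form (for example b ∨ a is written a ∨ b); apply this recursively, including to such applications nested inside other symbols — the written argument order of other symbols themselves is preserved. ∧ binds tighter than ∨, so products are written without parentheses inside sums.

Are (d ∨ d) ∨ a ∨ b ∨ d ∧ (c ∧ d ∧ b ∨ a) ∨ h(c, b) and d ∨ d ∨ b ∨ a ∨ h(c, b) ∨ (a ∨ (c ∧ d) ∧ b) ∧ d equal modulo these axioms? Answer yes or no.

Left:  (d ∨ d) ∨ a ∨ b ∨ d ∧ (c ∧ d ∧ b ∨ a) ∨ h(c, b)
  Expand:  d ∨ d ∨ a ∨ b ∨ b ∧ c ∧ d ∧ d ∨ a ∧ d ∨ h(c, b)
  Sort:  a ∨ a ∧ d ∨ b ∨ b ∧ c ∧ d ∧ d ∨ d ∨ d ∨ h(c, b)
Right:  d ∨ d ∨ b ∨ a ∨ h(c, b) ∨ (a ∨ (c ∧ d) ∧ b) ∧ d
  Distribute:  d ∨ d ∨ b ∨ a ∨ h(c, b) ∨ a ∧ d ∨ b ∧ c ∧ d ∧ d
  Sort arguments:  a ∨ a ∧ d ∨ b ∨ b ∧ c ∧ d ∧ d ∨ d ∨ d ∨ h(c, b)

Answer: yes — both canonical forms are a ∨ a ∧ d ∨ b ∨ b ∧ c ∧ d ∧ d ∨ d ∨ d ∨ h(c, b)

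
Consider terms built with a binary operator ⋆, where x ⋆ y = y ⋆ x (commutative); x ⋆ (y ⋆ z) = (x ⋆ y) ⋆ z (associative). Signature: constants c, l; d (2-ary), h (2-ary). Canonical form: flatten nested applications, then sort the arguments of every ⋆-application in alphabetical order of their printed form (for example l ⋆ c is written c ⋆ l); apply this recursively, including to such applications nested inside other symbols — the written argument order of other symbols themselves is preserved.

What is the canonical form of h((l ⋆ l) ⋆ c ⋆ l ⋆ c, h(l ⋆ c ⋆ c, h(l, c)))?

Focus inside:  (l ⋆ l) ⋆ c ⋆ l ⋆ c
Flatten:  l ⋆ l ⋆ c ⋆ l ⋆ c
Sort arguments:  c ⋆ c ⋆ l ⋆ l ⋆ l
Put back:  h(c ⋆ c ⋆ l ⋆ l ⋆ l, h(c ⋆ c ⋆ l, h(l, c)))

Answer: h(c ⋆ c ⋆ l ⋆ l ⋆ l, h(c ⋆ c ⋆ l, h(l, c)))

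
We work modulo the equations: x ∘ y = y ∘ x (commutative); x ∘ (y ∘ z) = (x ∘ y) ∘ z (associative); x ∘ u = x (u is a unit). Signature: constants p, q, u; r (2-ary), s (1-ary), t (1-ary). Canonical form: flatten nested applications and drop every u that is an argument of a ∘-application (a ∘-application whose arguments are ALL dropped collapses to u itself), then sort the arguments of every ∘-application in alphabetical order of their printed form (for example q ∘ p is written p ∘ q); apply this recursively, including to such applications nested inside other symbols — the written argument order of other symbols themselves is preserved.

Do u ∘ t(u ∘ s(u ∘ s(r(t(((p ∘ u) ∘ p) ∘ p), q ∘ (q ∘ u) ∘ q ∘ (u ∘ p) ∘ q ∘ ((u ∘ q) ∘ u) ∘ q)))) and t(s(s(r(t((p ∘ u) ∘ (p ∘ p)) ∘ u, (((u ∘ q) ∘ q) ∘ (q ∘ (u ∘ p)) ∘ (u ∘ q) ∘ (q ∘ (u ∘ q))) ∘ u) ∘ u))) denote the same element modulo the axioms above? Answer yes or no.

Left:  u ∘ t(u ∘ s(u ∘ s(r(t(((p ∘ u) ∘ p) ∘ p), q ∘ (q ∘ u) ∘ q ∘ (u ∘ p) ∘ q ∘ ((u ∘ q) ∘ u) ∘ q))))
  Simplify inside:  t(u ∘ s(u ∘ s(r(t(((p ∘ u) ∘ p) ∘ p), q ∘ (q ∘ u) ∘ q ∘ (u ∘ p) ∘ q ∘ ((u ∘ q) ∘ u) ∘ q))))  →  t(s(s(r(t(p ∘ p ∘ p), p ∘ q ∘ q ∘ q ∘ q ∘ q ∘ q))))
  Drop the unit:  drop u
  Order the arguments:  t(s(s(r(t(p ∘ p ∘ p), p ∘ q ∘ q ∘ q ∘ q ∘ q ∘ q))))
Right:  t(s(s(r(t((p ∘ u) ∘ (p ∘ p)) ∘ u, (((u ∘ q) ∘ q) ∘ (q ∘ (u ∘ p)) ∘ (u ∘ q) ∘ (q ∘ (u ∘ q))) ∘ u) ∘ u)))
  Focus inside:  r(t((p ∘ u) ∘ (p ∘ p)) ∘ u, (((u ∘ q) ∘ q) ∘ (q ∘ (u ∘ p)) ∘ (u ∘ q) ∘ (q ∘ (u ∘ q))) ∘ u) ∘ u
  Inside:  r(t((p ∘ u) ∘ (p ∘ p)) ∘ u, (((u ∘ q) ∘ q) ∘ (q ∘ (u ∘ p)) ∘ (u ∘ q) ∘ (q ∘ (u ∘ q))) ∘ u)  →  r(t(p ∘ p ∘ p), p ∘ q ∘ q ∘ q ∘ q ∘ q ∘ q)
  Unit:  drop u
  Sort:  r(t(p ∘ p ∘ p), p ∘ q ∘ q ∘ q ∘ q ∘ q ∘ q)
  Reassemble:  t(s(s(r(t(p ∘ p ∘ p), p ∘ q ∘ q ∘ q ∘ q ∘ q ∘ q))))

Answer: yes — both canonical forms are t(s(s(r(t(p ∘ p ∘ p), p ∘ q ∘ q ∘ q ∘ q ∘ q ∘ q))))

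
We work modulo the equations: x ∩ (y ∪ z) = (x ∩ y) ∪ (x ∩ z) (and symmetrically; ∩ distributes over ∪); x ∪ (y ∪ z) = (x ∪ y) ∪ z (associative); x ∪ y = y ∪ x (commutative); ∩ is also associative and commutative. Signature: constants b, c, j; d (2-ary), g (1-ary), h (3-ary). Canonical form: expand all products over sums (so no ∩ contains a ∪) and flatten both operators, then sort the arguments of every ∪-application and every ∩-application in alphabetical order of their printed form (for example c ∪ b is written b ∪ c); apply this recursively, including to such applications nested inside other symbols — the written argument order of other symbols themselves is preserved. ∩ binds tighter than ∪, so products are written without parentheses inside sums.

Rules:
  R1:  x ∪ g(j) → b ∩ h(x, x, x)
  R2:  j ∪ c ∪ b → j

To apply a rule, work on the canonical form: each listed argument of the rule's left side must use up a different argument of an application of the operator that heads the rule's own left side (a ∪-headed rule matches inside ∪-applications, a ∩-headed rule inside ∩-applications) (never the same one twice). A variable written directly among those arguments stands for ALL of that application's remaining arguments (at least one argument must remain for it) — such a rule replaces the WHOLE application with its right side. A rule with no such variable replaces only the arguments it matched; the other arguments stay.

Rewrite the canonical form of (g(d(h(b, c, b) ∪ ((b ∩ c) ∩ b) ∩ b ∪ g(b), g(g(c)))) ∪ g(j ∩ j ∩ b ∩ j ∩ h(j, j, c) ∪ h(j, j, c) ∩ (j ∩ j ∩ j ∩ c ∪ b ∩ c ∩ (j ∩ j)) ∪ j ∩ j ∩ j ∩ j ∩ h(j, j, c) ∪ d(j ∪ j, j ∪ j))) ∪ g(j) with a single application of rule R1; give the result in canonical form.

Canonical form:  g(b ∩ c ∩ h(j, j, c) ∩ j ∩ j ∪ b ∩ h(j, j, c) ∩ j ∩ j ∩ j ∪ c ∩ h(j, j, c) ∩ j ∩ j ∩ j ∪ d(j ∪ j, j ∪ j) ∪ h(j, j, c) ∩ j ∩ j ∩ j ∩ j) ∪ g(d(b ∩ b ∩ b ∩ c ∪ g(b) ∪ h(b, c, b), g(g(c)))) ∪ g(j)
Match R1:  consume g(j);  x := g(b ∩ c ∩ h(j, j, c) ∩ j ∩ j ∪ b ∩ h(j, j, c) ∩ j ∩ j ∩ j ∪ c ∩ h(j, j, c) ∩ j ∩ j ∩ j ∪ d(j ∪ j, j ∪ j) ∪ h(j, j, c) ∩ j ∩ j ∩ j ∩ j) ∪ g(d(b ∩ b ∩ b ∩ c ∪ g(b) ∪ h(b, c, b), g(g(c))))
The variable takes the whole remainder — replace the entire application.
New term:  b ∩ h(g(b ∩ c ∩ h(j, j, c) ∩ j ∩ j ∪ b ∩ h(j, j, c) ∩ j ∩ j ∩ j ∪ c ∩ h(j, j, c) ∩ j ∩ j ∩ j ∪ d(j ∪ j, j ∪ j) ∪ h(j, j, c) ∩ j ∩ j ∩ j ∩ j) ∪ g(d(b ∩ b ∩ b ∩ c ∪ g(b) ∪ h(b, c, b), g(g(c)))), g(b ∩ c ∩ h(j, j, c) ∩ j ∩ j ∪ b ∩ h(j, j, c) ∩ j ∩ j ∩ j ∪ c ∩ h(j, j, c) ∩ j ∩ j ∩ j ∪ d(j ∪ j, j ∪ j) ∪ h(j, j, c) ∩ j ∩ j ∩ j ∩ j) ∪ g(d(b ∩ b ∩ b ∩ c ∪ g(b) ∪ h(b, c, b), g(g(c)))), g(b ∩ c ∩ h(j, j, c) ∩ j ∩ j ∪ b ∩ h(j, j, c) ∩ j ∩ j ∩ j ∪ c ∩ h(j, j, c) ∩ j ∩ j ∩ j ∪ d(j ∪ j, j ∪ j) ∪ h(j, j, c) ∩ j ∩ j ∩ j ∩ j) ∪ g(d(b ∩ b ∩ b ∩ c ∪ g(b) ∪ h(b, c, b), g(g(c)))))

Answer: b ∩ h(g(b ∩ c ∩ h(j, j, c) ∩ j ∩ j ∪ b ∩ h(j, j, c) ∩ j ∩ j ∩ j ∪ c ∩ h(j, j, c) ∩ j ∩ j ∩ j ∪ d(j ∪ j, j ∪ j) ∪ h(j, j, c) ∩ j ∩ j ∩ j ∩ j) ∪ g(d(b ∩ b ∩ b ∩ c ∪ g(b) ∪ h(b, c, b), g(g(c)))), g(b ∩ c ∩ h(j, j, c) ∩ j ∩ j ∪ b ∩ h(j, j, c) ∩ j ∩ j ∩ j ∪ c ∩ h(j, j, c) ∩ j ∩ j ∩ j ∪ d(j ∪ j, j ∪ j) ∪ h(j, j, c) ∩ j ∩ j ∩ j ∩ j) ∪ g(d(b ∩ b ∩ b ∩ c ∪ g(b) ∪ h(b, c, b), g(g(c)))), g(b ∩ c ∩ h(j, j, c) ∩ j ∩ j ∪ b ∩ h(j, j, c) ∩ j ∩ j ∩ j ∪ c ∩ h(j, j, c) ∩ j ∩ j ∩ j ∪ d(j ∪ j, j ∪ j) ∪ h(j, j, c) ∩ j ∩ j ∩ j ∩ j) ∪ g(d(b ∩ b ∩ b ∩ c ∪ g(b) ∪ h(b, c, b), g(g(c)))))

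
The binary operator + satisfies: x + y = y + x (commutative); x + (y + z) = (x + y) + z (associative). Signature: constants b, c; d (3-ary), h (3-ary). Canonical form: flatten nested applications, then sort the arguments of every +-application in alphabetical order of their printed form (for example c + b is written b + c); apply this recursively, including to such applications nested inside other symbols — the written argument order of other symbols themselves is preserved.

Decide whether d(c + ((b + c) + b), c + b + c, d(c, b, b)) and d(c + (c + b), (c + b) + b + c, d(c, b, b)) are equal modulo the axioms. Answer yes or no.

Left:  d(c + ((b + c) + b), c + b + c, d(c, b, b))
  Work inside:  c + ((b + c) + b)
  Un-nest:  c + b + c + b
  Order the arguments:  b + b + c + c
  Put back:  d(b + b + c + c, b + c + c, d(c, b, b))
Right:  d(c + (c + b), (c + b) + b + c, d(c, b, b))
  Work inside:  (c + b) + b + c
  Merge nested applications:  c + b + b + c
  Sort:  b + b + c + c
  Reassemble:  d(b + c + c, b + b + c + c, d(c, b, b))

Answer: no — d(b + b + c + c, b + c + c, d(c, b, b)) vs d(b + c + c, b + b + c + c, d(c, b, b))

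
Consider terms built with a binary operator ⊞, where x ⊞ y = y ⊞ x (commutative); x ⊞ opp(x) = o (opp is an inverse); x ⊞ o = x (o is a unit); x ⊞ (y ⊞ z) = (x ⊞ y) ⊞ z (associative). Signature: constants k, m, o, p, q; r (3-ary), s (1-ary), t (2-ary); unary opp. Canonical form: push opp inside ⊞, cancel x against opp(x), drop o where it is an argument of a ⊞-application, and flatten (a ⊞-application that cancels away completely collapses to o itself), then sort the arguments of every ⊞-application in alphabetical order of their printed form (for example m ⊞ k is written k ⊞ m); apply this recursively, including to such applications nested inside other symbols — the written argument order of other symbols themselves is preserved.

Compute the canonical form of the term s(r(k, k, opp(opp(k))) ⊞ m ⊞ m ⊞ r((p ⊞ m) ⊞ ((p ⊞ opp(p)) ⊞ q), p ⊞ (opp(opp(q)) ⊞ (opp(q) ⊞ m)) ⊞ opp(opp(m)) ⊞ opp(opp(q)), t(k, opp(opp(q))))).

Work inside:  r(k, k, opp(opp(k))) ⊞ m ⊞ m ⊞ r((p ⊞ m) ⊞ ((p ⊞ opp(p)) ⊞ q), p ⊞ (opp(opp(q)) ⊞ (opp(q) ⊞ m)) ⊞ opp(opp(m)) ⊞ opp(opp(q)), t(k, opp(opp(q))))
Push opp inside:  distribute opp over ⊞ and collapse double opp
Collect terms:  r(k, k, k) ⊞ m ⊞ m ⊞ r(m ⊞ p ⊞ q, m ⊞ m ⊞ p ⊞ q, t(k, q))
Sort arguments:  m ⊞ m ⊞ r(k, k, k) ⊞ r(m ⊞ p ⊞ q, m ⊞ m ⊞ p ⊞ q, t(k, q))
Reassemble:  s(m ⊞ m ⊞ r(k, k, k) ⊞ r(m ⊞ p ⊞ q, m ⊞ m ⊞ p ⊞ q, t(k, q)))

Answer: s(m ⊞ m ⊞ r(k, k, k) ⊞ r(m ⊞ p ⊞ q, m ⊞ m ⊞ p ⊞ q, t(k, q)))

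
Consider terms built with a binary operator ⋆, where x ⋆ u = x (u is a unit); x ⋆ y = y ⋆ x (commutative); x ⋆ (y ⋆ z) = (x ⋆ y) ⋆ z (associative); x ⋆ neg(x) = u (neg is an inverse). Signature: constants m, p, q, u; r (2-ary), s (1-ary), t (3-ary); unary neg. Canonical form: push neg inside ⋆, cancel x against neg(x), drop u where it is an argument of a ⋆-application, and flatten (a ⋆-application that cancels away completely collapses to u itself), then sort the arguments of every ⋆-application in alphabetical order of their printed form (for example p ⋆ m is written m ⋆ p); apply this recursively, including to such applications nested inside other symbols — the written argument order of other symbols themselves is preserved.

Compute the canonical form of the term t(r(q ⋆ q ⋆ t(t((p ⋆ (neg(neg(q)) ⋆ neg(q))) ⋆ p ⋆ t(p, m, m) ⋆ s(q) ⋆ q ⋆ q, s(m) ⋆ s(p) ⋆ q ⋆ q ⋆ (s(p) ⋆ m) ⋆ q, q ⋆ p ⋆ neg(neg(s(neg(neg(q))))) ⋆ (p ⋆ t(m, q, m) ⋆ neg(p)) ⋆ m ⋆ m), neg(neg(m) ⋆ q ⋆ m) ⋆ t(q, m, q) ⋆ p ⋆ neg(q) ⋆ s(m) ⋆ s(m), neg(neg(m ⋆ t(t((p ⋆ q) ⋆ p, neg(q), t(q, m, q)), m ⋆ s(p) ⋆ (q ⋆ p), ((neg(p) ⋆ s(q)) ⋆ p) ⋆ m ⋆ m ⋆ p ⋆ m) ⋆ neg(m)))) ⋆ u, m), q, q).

Focus inside:  q ⋆ q ⋆ t(t((p ⋆ (neg(neg(q)) ⋆ neg(q))) ⋆ p ⋆ t(p, m, m) ⋆ s(q) ⋆ q ⋆ q, s(m) ⋆ s(p) ⋆ q ⋆ q ⋆ (s(p) ⋆ m) ⋆ q, q ⋆ p ⋆ neg(neg(s(neg(neg(q))))) ⋆ (p ⋆ t(m, q, m) ⋆ neg(p)) ⋆ m ⋆ m), neg(neg(m) ⋆ q ⋆ m) ⋆ t(q, m, q) ⋆ p ⋆ neg(q) ⋆ s(m) ⋆ s(m), neg(neg(m ⋆ t(t((p ⋆ q) ⋆ p, neg(q), t(q, m, q)), m ⋆ s(p) ⋆ (q ⋆ p), ((neg(p) ⋆ s(q)) ⋆ p) ⋆ m ⋆ m ⋆ p ⋆ m) ⋆ neg(m)))) ⋆ u
Push neg inside:  distribute neg over ⋆ and collapse double neg
Collect:  q ⋆ q ⋆ t(t(p ⋆ p ⋆ q ⋆ q ⋆ s(q) ⋆ t(p, m, m), m ⋆ q ⋆ q ⋆ q ⋆ s(m) ⋆ s(p) ⋆ s(p), m ⋆ m ⋆ p ⋆ q ⋆ s(q) ⋆ t(m, q, m)), neg(q) ⋆ neg(q) ⋆ p ⋆ s(m) ⋆ s(m) ⋆ t(q, m, q), t(t(p ⋆ p ⋆ q, neg(q), t(q, m, q)), m ⋆ p ⋆ q ⋆ s(p), m ⋆ m ⋆ m ⋆ p ⋆ s(q)))
Reassemble:  t(r(q ⋆ q ⋆ t(t(p ⋆ p ⋆ q ⋆ q ⋆ s(q) ⋆ t(p, m, m), m ⋆ q ⋆ q ⋆ q ⋆ s(m) ⋆ s(p) ⋆ s(p), m ⋆ m ⋆ p ⋆ q ⋆ s(q) ⋆ t(m, q, m)), neg(q) ⋆ neg(q) ⋆ p ⋆ s(m) ⋆ s(m) ⋆ t(q, m, q), t(t(p ⋆ p ⋆ q, neg(q), t(q, m, q)), m ⋆ p ⋆ q ⋆ s(p), m ⋆ m ⋆ m ⋆ p ⋆ s(q))), m), q, q)

Answer: t(r(q ⋆ q ⋆ t(t(p ⋆ p ⋆ q ⋆ q ⋆ s(q) ⋆ t(p, m, m), m ⋆ q ⋆ q ⋆ q ⋆ s(m) ⋆ s(p) ⋆ s(p), m ⋆ m ⋆ p ⋆ q ⋆ s(q) ⋆ t(m, q, m)), neg(q) ⋆ neg(q) ⋆ p ⋆ s(m) ⋆ s(m) ⋆ t(q, m, q), t(t(p ⋆ p ⋆ q, neg(q), t(q, m, q)), m ⋆ p ⋆ q ⋆ s(p), m ⋆ m ⋆ m ⋆ p ⋆ s(q))), m), q, q)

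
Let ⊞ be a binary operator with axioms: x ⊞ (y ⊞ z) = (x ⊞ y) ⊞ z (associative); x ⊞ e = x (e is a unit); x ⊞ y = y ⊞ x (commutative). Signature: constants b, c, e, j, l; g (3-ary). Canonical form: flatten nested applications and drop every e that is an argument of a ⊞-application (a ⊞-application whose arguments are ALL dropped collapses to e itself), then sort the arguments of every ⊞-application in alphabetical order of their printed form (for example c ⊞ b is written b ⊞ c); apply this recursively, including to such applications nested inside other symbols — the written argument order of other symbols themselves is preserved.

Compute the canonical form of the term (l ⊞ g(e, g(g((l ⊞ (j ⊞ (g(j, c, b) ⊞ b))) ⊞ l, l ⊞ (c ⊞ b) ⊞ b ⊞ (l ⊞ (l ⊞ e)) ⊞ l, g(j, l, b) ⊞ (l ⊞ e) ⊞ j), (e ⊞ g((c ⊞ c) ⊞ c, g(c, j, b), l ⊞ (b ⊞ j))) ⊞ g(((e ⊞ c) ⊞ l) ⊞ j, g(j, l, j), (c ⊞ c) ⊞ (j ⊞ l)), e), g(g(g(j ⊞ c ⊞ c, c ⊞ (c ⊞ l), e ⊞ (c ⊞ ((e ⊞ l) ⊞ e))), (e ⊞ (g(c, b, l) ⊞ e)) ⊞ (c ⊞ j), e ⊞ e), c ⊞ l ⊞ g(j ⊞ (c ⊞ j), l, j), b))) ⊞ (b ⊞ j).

Answer: b ⊞ g(e, g(g(b ⊞ g(j, c, b) ⊞ j ⊞ l ⊞ l, b ⊞ b ⊞ c ⊞ l ⊞ l ⊞ l ⊞ l, g(j, l, b) ⊞ j ⊞ l), g(c ⊞ c ⊞ c, g(c, j, b), b ⊞ j ⊞ l) ⊞ g(c ⊞ j ⊞ l, g(j, l, j), c ⊞ c ⊞ j ⊞ l), e), g(g(g(c ⊞ c ⊞ j, c ⊞ c ⊞ l, c ⊞ l), c ⊞ g(c, b, l) ⊞ j, e), c ⊞ g(c ⊞ j ⊞ j, l, j) ⊞ l, b)) ⊞ j ⊞ l

Derivation:
Flatten:  l ⊞ g(e, g(g((l ⊞ (j ⊞ (g(j, c, b) ⊞ b))) ⊞ l, l ⊞ (c ⊞ b) ⊞ b ⊞ (l ⊞ (l ⊞ e)) ⊞ l, g(j, l, b) ⊞ (l ⊞ e) ⊞ j), (e ⊞ g((c ⊞ c) ⊞ c, g(c, j, b), l ⊞ (b ⊞ j))) ⊞ g(((e ⊞ c) ⊞ l) ⊞ j, g(j, l, j), (c ⊞ c) ⊞ (j ⊞ l)), e), g(g(g(j ⊞ c ⊞ c, c ⊞ (c ⊞ l), e ⊞ (c ⊞ ((e ⊞ l) ⊞ e))), (e ⊞ (g(c, b, l) ⊞ e)) ⊞ (c ⊞ j), e ⊞ e), c ⊞ l ⊞ g(j ⊞ (c ⊞ j), l, j), b)) ⊞ b ⊞ j
Canonicalize subterm:  g(e, g(g((l ⊞ (j ⊞ (g(j, c, b) ⊞ b))) ⊞ l, l ⊞ (c ⊞ b) ⊞ b ⊞ (l ⊞ (l ⊞ e)) ⊞ l, g(j, l, b) ⊞ (l ⊞ e) ⊞ j), (e ⊞ g((c ⊞ c) ⊞ c, g(c, j, b), l ⊞ (b ⊞ j))) ⊞ g(((e ⊞ c) ⊞ l) ⊞ j, g(j, l, j), (c ⊞ c) ⊞ (j ⊞ l)), e), g(g(g(j ⊞ c ⊞ c, c ⊞ (c ⊞ l), e ⊞ (c ⊞ ((e ⊞ l) ⊞ e))), (e ⊞ (g(c, b, l) ⊞ e)) ⊞ (c ⊞ j), e ⊞ e), c ⊞ l ⊞ g(j ⊞ (c ⊞ j), l, j), b))  →  g(e, g(g(b ⊞ g(j, c, b) ⊞ j ⊞ l ⊞ l, b ⊞ b ⊞ c ⊞ l ⊞ l ⊞ l ⊞ l, g(j, l, b) ⊞ j ⊞ l), g(c ⊞ c ⊞ c, g(c, j, b), b ⊞ j ⊞ l) ⊞ g(c ⊞ j ⊞ l, g(j, l, j), c ⊞ c ⊞ j ⊞ l), e), g(g(g(c ⊞ c ⊞ j, c ⊞ c ⊞ l, c ⊞ l), c ⊞ g(c, b, l) ⊞ j, e), c ⊞ g(c ⊞ j ⊞ j, l, j) ⊞ l, b))
Sort arguments:  b ⊞ g(e, g(g(b ⊞ g(j, c, b) ⊞ j ⊞ l ⊞ l, b ⊞ b ⊞ c ⊞ l ⊞ l ⊞ l ⊞ l, g(j, l, b) ⊞ j ⊞ l), g(c ⊞ c ⊞ c, g(c, j, b), b ⊞ j ⊞ l) ⊞ g(c ⊞ j ⊞ l, g(j, l, j), c ⊞ c ⊞ j ⊞ l), e), g(g(g(c ⊞ c ⊞ j, c ⊞ c ⊞ l, c ⊞ l), c ⊞ g(c, b, l) ⊞ j, e), c ⊞ g(c ⊞ j ⊞ j, l, j) ⊞ l, b)) ⊞ j ⊞ l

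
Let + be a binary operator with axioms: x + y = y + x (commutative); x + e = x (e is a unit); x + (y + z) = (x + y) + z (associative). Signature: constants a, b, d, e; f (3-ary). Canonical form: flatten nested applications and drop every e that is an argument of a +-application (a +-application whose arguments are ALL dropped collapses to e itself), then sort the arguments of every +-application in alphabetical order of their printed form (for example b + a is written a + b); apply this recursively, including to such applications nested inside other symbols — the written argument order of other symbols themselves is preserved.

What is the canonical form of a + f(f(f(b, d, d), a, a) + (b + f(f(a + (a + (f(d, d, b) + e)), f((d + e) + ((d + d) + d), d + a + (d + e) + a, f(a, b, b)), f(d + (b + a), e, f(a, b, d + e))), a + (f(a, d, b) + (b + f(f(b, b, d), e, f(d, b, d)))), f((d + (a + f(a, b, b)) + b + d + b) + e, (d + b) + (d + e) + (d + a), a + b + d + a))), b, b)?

Inside:  f(f(f(b, d, d), a, a) + (b + f(f(a + (a + (f(d, d, b) + e)), f((d + e) + ((d + d) + d), d + a + (d + e) + a, f(a, b, b)), f(d + (b + a), e, f(a, b, d + e))), a + (f(a, d, b) + (b + f(f(b, b, d), e, f(d, b, d)))), f((d + (a + f(a, b, b)) + b + d + b) + e, (d + b) + (d + e) + (d + a), a + b + d + a))), b, b)  →  f(b + f(f(a + a + f(d, d, b), f(d + d + d + d, a + a + d + d, f(a, b, b)), f(a + b + d, e, f(a, b, d))), a + b + f(a, d, b) + f(f(b, b, d), e, f(d, b, d)), f(a + b + b + d + d + f(a, b, b), a + b + d + d + d, a + a + b + d)) + f(f(b, d, d), a, a), b, b)
Sort:  a + f(b + f(f(a + a + f(d, d, b), f(d + d + d + d, a + a + d + d, f(a, b, b)), f(a + b + d, e, f(a, b, d))), a + b + f(a, d, b) + f(f(b, b, d), e, f(d, b, d)), f(a + b + b + d + d + f(a, b, b), a + b + d + d + d, a + a + b + d)) + f(f(b, d, d), a, a), b, b)

Answer: a + f(b + f(f(a + a + f(d, d, b), f(d + d + d + d, a + a + d + d, f(a, b, b)), f(a + b + d, e, f(a, b, d))), a + b + f(a, d, b) + f(f(b, b, d), e, f(d, b, d)), f(a + b + b + d + d + f(a, b, b), a + b + d + d + d, a + a + b + d)) + f(f(b, d, d), a, a), b, b)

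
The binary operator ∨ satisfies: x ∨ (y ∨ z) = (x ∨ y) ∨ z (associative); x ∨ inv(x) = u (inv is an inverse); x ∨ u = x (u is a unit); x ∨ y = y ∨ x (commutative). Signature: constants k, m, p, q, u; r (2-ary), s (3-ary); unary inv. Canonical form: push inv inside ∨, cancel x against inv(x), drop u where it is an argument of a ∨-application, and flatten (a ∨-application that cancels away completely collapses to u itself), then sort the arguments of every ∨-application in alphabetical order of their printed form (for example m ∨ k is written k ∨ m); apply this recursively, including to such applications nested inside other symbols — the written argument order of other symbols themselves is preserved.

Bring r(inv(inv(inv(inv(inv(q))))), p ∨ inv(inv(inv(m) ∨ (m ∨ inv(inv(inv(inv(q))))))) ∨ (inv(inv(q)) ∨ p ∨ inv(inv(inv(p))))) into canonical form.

Answer: r(inv(q), p ∨ q ∨ q)

Derivation:
Work inside:  p ∨ inv(inv(inv(m) ∨ (m ∨ inv(inv(inv(inv(q))))))) ∨ (inv(inv(q)) ∨ p ∨ inv(inv(inv(p))))
Push inv inside:  distribute inv over ∨ and collapse double inv
Cancel:  m cancels
Collect:  p ∨ q ∨ q
Put back:  r(inv(q), p ∨ q ∨ q)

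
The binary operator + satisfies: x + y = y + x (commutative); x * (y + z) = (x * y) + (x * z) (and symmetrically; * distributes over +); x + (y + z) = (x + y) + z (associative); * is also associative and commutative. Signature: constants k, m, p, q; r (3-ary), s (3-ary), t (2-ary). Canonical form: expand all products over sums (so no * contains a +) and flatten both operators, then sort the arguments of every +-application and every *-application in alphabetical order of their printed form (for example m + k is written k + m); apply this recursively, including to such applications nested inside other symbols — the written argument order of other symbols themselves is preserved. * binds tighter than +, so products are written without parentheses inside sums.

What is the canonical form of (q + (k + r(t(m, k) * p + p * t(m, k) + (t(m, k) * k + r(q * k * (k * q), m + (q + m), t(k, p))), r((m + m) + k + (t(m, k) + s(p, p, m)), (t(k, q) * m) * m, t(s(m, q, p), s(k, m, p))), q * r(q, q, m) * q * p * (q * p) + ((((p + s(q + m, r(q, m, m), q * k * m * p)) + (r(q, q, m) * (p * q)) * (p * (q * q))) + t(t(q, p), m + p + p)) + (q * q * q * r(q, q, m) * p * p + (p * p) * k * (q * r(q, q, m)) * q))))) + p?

Merge nested applications:  q + k + r(k * t(m, k) + p * t(m, k) + p * t(m, k) + r(k * k * q * q, m + m + q, t(k, p)), r(k + m + m + s(p, p, m) + t(m, k), m * m * t(k, q), t(s(m, q, p), s(k, m, p))), k * p * p * q * q * r(q, q, m) + p + p * p * q * q * q * r(q, q, m) + p * p * q * q * q * r(q, q, m) + p * p * q * q * q * r(q, q, m) + s(m + q, r(q, m, m), k * m * p * q) + t(t(q, p), m + p + p)) + p
Order the arguments:  k + p + q + r(k * t(m, k) + p * t(m, k) + p * t(m, k) + r(k * k * q * q, m + m + q, t(k, p)), r(k + m + m + s(p, p, m) + t(m, k), m * m * t(k, q), t(s(m, q, p), s(k, m, p))), k * p * p * q * q * r(q, q, m) + p + p * p * q * q * q * r(q, q, m) + p * p * q * q * q * r(q, q, m) + p * p * q * q * q * r(q, q, m) + s(m + q, r(q, m, m), k * m * p * q) + t(t(q, p), m + p + p))

Answer: k + p + q + r(k * t(m, k) + p * t(m, k) + p * t(m, k) + r(k * k * q * q, m + m + q, t(k, p)), r(k + m + m + s(p, p, m) + t(m, k), m * m * t(k, q), t(s(m, q, p), s(k, m, p))), k * p * p * q * q * r(q, q, m) + p + p * p * q * q * q * r(q, q, m) + p * p * q * q * q * r(q, q, m) + p * p * q * q * q * r(q, q, m) + s(m + q, r(q, m, m), k * m * p * q) + t(t(q, p), m + p + p))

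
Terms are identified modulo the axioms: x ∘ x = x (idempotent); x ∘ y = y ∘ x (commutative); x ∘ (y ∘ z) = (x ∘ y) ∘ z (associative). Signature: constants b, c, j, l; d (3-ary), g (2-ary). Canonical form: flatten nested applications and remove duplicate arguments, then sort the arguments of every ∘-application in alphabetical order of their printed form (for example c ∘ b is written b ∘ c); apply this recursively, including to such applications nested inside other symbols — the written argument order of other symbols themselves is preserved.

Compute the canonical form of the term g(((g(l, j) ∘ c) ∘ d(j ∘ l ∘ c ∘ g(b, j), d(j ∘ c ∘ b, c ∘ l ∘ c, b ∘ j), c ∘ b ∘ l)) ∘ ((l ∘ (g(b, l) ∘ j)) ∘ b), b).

Focus inside:  ((g(l, j) ∘ c) ∘ d(j ∘ l ∘ c ∘ g(b, j), d(j ∘ c ∘ b, c ∘ l ∘ c, b ∘ j), c ∘ b ∘ l)) ∘ ((l ∘ (g(b, l) ∘ j)) ∘ b)
Flatten:  g(l, j) ∘ c ∘ d(j ∘ l ∘ c ∘ g(b, j), d(j ∘ c ∘ b, c ∘ l ∘ c, b ∘ j), c ∘ b ∘ l) ∘ l ∘ g(b, l) ∘ j ∘ b
Inside:  d(j ∘ l ∘ c ∘ g(b, j), d(j ∘ c ∘ b, c ∘ l ∘ c, b ∘ j), c ∘ b ∘ l)  →  d(c ∘ g(b, j) ∘ j ∘ l, d(b ∘ c ∘ j, c ∘ l, b ∘ j), b ∘ c ∘ l)
Order the arguments:  b ∘ c ∘ d(c ∘ g(b, j) ∘ j ∘ l, d(b ∘ c ∘ j, c ∘ l, b ∘ j), b ∘ c ∘ l) ∘ g(b, l) ∘ g(l, j) ∘ j ∘ l
Rebuild:  g(b ∘ c ∘ d(c ∘ g(b, j) ∘ j ∘ l, d(b ∘ c ∘ j, c ∘ l, b ∘ j), b ∘ c ∘ l) ∘ g(b, l) ∘ g(l, j) ∘ j ∘ l, b)

Answer: g(b ∘ c ∘ d(c ∘ g(b, j) ∘ j ∘ l, d(b ∘ c ∘ j, c ∘ l, b ∘ j), b ∘ c ∘ l) ∘ g(b, l) ∘ g(l, j) ∘ j ∘ l, b)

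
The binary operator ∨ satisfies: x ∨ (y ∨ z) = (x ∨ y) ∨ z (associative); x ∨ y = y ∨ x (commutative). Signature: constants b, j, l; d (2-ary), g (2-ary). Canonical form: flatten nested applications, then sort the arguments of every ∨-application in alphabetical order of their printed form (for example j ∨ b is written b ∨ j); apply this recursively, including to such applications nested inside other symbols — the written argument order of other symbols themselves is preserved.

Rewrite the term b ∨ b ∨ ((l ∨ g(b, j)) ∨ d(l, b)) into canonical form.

Un-nest:  b ∨ b ∨ l ∨ g(b, j) ∨ d(l, b)
Sort:  b ∨ b ∨ d(l, b) ∨ g(b, j) ∨ l

Answer: b ∨ b ∨ d(l, b) ∨ g(b, j) ∨ l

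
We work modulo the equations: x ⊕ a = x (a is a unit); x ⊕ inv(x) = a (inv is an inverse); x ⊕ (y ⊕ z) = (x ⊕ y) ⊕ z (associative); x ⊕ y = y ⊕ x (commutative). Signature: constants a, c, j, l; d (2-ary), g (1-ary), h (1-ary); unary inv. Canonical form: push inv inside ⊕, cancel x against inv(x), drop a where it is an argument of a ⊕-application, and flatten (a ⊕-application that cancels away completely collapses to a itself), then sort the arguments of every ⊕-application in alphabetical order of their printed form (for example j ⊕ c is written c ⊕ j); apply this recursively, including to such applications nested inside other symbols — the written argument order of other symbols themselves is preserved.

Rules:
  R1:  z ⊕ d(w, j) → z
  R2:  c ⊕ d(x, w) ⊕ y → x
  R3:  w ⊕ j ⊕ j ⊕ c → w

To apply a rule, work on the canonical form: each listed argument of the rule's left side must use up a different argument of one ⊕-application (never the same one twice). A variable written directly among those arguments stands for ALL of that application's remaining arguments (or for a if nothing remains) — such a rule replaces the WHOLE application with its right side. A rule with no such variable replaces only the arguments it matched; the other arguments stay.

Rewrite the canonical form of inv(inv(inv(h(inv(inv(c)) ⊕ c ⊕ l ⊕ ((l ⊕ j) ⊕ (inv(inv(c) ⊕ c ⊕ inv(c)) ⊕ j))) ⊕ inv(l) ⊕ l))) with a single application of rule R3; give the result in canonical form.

Canonical form:  inv(h(c ⊕ c ⊕ c ⊕ j ⊕ j ⊕ l ⊕ l))
Apply R3:  consuming c, j, j;  w := c ⊕ c ⊕ l ⊕ l
Every leftover argument binds to the variable; the entire application is replaced.
New term:  inv(h(c ⊕ c ⊕ l ⊕ l))

Answer: inv(h(c ⊕ c ⊕ l ⊕ l))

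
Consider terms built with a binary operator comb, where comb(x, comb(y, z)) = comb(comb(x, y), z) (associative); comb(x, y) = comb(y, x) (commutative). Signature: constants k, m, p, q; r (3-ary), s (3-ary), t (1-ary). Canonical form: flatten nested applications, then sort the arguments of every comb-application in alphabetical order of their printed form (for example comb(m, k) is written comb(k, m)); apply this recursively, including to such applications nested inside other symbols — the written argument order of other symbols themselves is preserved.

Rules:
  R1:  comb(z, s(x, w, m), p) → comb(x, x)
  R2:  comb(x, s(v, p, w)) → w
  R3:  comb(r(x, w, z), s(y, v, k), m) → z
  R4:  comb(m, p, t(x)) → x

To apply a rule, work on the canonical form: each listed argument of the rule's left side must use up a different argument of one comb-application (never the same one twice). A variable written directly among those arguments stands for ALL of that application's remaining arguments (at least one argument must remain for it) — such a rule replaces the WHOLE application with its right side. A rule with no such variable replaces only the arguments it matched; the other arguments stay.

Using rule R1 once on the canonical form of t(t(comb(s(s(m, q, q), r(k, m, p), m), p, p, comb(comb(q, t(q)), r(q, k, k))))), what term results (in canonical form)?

Answer: t(t(comb(s(m, q, q), s(m, q, q))))

Derivation:
Canonical form:  t(t(comb(p, p, q, r(q, k, k), s(s(m, q, q), r(k, m, p), m), t(q))))
Apply R1:  consuming p, s(s(m, q, q), r(k, m, p), m);  w := r(k, m, p), x := s(m, q, q), z := comb(p, q, r(q, k, k), t(q))
The extension variable absorbs all remaining arguments, so the whole application is rewritten.
Giving:  t(t(comb(s(m, q, q), s(m, q, q))))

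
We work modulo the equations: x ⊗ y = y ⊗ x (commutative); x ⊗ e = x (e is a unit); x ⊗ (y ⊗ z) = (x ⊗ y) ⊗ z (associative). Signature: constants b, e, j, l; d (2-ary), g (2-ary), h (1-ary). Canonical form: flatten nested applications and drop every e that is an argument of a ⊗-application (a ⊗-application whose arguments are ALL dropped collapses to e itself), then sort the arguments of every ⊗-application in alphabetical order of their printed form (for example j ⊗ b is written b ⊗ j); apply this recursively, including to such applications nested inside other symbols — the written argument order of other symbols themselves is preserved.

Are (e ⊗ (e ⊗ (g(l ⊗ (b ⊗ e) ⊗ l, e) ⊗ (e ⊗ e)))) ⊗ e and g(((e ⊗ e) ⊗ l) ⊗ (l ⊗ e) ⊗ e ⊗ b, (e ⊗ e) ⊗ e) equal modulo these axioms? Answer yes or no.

Answer: yes — both canonical forms are g(b ⊗ l ⊗ l, e)

Derivation:
Left:  (e ⊗ (e ⊗ (g(l ⊗ (b ⊗ e) ⊗ l, e) ⊗ (e ⊗ e)))) ⊗ e
  Un-nest:  e ⊗ e ⊗ g(l ⊗ (b ⊗ e) ⊗ l, e) ⊗ e ⊗ e ⊗ e
  Simplify inside:  g(l ⊗ (b ⊗ e) ⊗ l, e)  →  g(b ⊗ l ⊗ l, e)
  Drop the unit:  drop e (×5)
  Sort:  g(b ⊗ l ⊗ l, e)
Right:  g(((e ⊗ e) ⊗ l) ⊗ (l ⊗ e) ⊗ e ⊗ b, (e ⊗ e) ⊗ e)
  Work inside:  ((e ⊗ e) ⊗ l) ⊗ (l ⊗ e) ⊗ e ⊗ b
  Un-nest:  e ⊗ e ⊗ l ⊗ l ⊗ e ⊗ e ⊗ b
  Units out:  drop e (×4)
  Sort arguments:  b ⊗ l ⊗ l
  Put back:  g(b ⊗ l ⊗ l, e)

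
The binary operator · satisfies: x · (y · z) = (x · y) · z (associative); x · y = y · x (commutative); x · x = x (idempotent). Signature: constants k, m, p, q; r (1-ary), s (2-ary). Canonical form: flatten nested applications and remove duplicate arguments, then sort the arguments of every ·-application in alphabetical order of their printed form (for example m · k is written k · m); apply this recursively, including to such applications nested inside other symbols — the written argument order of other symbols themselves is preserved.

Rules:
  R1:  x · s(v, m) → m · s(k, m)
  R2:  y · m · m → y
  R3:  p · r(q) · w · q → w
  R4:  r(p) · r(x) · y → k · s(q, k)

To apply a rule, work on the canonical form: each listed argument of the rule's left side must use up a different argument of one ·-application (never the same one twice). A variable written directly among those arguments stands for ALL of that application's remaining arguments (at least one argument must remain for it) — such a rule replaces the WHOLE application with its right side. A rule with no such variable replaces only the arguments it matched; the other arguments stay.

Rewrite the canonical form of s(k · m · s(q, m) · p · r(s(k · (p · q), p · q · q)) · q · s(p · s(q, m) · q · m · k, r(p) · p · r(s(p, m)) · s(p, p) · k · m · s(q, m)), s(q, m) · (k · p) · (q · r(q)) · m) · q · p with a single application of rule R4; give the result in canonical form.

Canonical form:  p · q · s(k · m · p · q · r(s(k · p · q, p · q)) · s(k · m · p · q · s(q, m), k · m · p · r(p) · r(s(p, m)) · s(p, p) · s(q, m)) · s(q, m), k · m · p · q · r(q) · s(q, m))
R4 matches:  uses r(p), r(s(p, m));  x := s(p, m), y := k · m · p · s(p, p) · s(q, m)
The variable takes the whole remainder — replace the entire application.
Giving:  p · q · s(k · m · p · q · r(s(k · p · q, p · q)) · s(k · m · p · q · s(q, m), k · s(q, k)) · s(q, m), k · m · p · q · r(q) · s(q, m))

Answer: p · q · s(k · m · p · q · r(s(k · p · q, p · q)) · s(k · m · p · q · s(q, m), k · s(q, k)) · s(q, m), k · m · p · q · r(q) · s(q, m))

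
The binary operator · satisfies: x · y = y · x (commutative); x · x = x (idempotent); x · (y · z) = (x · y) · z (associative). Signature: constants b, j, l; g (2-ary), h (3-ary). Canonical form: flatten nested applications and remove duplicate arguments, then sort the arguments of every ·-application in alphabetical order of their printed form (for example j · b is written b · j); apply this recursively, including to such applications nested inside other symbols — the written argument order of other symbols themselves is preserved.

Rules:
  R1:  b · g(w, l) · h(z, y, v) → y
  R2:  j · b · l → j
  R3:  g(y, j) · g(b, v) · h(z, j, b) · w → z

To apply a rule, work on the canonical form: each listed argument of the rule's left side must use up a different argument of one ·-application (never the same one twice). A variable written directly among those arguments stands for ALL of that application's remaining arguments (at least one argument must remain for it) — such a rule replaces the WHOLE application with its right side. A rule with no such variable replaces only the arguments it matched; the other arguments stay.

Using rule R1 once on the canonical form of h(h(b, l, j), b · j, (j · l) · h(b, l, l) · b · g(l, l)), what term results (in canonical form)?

Canonical form:  h(h(b, l, j), b · j, b · g(l, l) · h(b, l, l) · j · l)
R1 matches:  uses b, g(l, l), h(b, l, l);  v := l, w := l, y := l, z := b
Result:  h(h(b, l, j), b · j, j · l)

Answer: h(h(b, l, j), b · j, j · l)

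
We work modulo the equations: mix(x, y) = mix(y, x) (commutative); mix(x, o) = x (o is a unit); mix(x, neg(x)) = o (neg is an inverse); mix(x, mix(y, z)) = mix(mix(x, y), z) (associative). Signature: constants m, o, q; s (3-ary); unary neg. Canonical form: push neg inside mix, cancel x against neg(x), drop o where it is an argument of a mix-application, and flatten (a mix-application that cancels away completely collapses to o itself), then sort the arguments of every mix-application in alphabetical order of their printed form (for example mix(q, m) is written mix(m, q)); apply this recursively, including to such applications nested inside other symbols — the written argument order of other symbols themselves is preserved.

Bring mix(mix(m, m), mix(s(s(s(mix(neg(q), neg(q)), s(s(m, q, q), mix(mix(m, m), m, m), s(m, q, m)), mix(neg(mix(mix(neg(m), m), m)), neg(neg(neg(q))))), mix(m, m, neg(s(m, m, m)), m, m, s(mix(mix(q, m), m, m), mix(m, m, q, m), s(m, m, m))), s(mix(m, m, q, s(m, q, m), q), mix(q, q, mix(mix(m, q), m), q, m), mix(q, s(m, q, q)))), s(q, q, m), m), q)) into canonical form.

Push neg inside:  distribute neg over mix and collapse double neg
Collect:  mix(m, m, s(s(s(mix(neg(q), neg(q)), s(s(m, q, q), mix(m, m, m, m), s(m, q, m)), mix(neg(m), neg(q))), mix(m, m, m, m, neg(s(m, m, m)), s(mix(m, m, m, q), mix(m, m, m, q), s(m, m, m))), s(mix(m, m, q, q, s(m, q, m)), mix(m, m, m, q, q, q, q), mix(q, s(m, q, q)))), s(q, q, m), m), q)
Sort arguments:  mix(m, m, q, s(s(s(mix(neg(q), neg(q)), s(s(m, q, q), mix(m, m, m, m), s(m, q, m)), mix(neg(m), neg(q))), mix(m, m, m, m, neg(s(m, m, m)), s(mix(m, m, m, q), mix(m, m, m, q), s(m, m, m))), s(mix(m, m, q, q, s(m, q, m)), mix(m, m, m, q, q, q, q), mix(q, s(m, q, q)))), s(q, q, m), m))

Answer: mix(m, m, q, s(s(s(mix(neg(q), neg(q)), s(s(m, q, q), mix(m, m, m, m), s(m, q, m)), mix(neg(m), neg(q))), mix(m, m, m, m, neg(s(m, m, m)), s(mix(m, m, m, q), mix(m, m, m, q), s(m, m, m))), s(mix(m, m, q, q, s(m, q, m)), mix(m, m, m, q, q, q, q), mix(q, s(m, q, q)))), s(q, q, m), m))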